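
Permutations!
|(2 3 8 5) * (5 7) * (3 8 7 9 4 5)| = |(2 8 9 4 5)(3 7)| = 10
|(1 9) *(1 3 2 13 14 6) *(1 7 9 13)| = |(1 13 14 6 7 9 3 2)| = 8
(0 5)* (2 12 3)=(0 5)(2 12 3)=[5, 1, 12, 2, 4, 0, 6, 7, 8, 9, 10, 11, 3]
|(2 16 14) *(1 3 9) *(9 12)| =12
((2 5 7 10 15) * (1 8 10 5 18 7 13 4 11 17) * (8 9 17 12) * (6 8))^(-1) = (1 17 9)(2 15 10 8 6 12 11 4 13 5 7 18)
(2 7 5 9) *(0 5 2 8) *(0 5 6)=[6, 1, 7, 3, 4, 9, 0, 2, 5, 8]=(0 6)(2 7)(5 9 8)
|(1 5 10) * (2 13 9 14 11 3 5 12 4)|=11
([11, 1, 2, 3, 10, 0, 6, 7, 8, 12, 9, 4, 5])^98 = [0, 1, 2, 3, 4, 5, 6, 7, 8, 9, 10, 11, 12]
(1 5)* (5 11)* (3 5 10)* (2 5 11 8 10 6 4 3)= (1 8 10 2 5)(3 11 6 4)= [0, 8, 5, 11, 3, 1, 4, 7, 10, 9, 2, 6]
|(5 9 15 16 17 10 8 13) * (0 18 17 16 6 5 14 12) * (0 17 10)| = 8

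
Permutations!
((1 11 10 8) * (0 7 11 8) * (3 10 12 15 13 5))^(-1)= (0 10 3 5 13 15 12 11 7)(1 8)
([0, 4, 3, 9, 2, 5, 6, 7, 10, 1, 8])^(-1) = [0, 9, 4, 2, 1, 5, 6, 7, 10, 3, 8]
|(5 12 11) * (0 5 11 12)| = 2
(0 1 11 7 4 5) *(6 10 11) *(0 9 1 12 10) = (0 12 10 11 7 4 5 9 1 6) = [12, 6, 2, 3, 5, 9, 0, 4, 8, 1, 11, 7, 10]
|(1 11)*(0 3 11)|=4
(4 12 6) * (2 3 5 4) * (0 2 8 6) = (0 2 3 5 4 12)(6 8) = [2, 1, 3, 5, 12, 4, 8, 7, 6, 9, 10, 11, 0]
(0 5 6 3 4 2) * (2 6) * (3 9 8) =[5, 1, 0, 4, 6, 2, 9, 7, 3, 8] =(0 5 2)(3 4 6 9 8)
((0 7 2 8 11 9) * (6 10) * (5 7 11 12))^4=(0 11 9)(2 7 5 12 8)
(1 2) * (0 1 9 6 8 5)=[1, 2, 9, 3, 4, 0, 8, 7, 5, 6]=(0 1 2 9 6 8 5)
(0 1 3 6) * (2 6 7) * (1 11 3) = (0 11 3 7 2 6) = [11, 1, 6, 7, 4, 5, 0, 2, 8, 9, 10, 3]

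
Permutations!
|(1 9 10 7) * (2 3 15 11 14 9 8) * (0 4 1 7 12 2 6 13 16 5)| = 8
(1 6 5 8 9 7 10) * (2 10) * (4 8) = (1 6 5 4 8 9 7 2 10) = [0, 6, 10, 3, 8, 4, 5, 2, 9, 7, 1]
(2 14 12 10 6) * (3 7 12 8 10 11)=(2 14 8 10 6)(3 7 12 11)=[0, 1, 14, 7, 4, 5, 2, 12, 10, 9, 6, 3, 11, 13, 8]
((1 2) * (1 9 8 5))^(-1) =(1 5 8 9 2)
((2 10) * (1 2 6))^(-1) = ((1 2 10 6))^(-1) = (1 6 10 2)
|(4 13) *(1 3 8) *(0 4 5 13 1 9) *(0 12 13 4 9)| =9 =|(0 9 12 13 5 4 1 3 8)|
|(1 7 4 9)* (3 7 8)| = 6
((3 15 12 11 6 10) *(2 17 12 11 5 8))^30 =(17)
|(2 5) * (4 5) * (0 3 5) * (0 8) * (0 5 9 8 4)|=|(0 3 9 8 5 2)|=6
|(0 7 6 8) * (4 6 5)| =|(0 7 5 4 6 8)| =6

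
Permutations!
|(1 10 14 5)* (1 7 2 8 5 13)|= 4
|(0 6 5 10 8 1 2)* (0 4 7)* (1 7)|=|(0 6 5 10 8 7)(1 2 4)|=6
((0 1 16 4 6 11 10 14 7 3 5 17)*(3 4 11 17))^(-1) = (0 17 6 4 7 14 10 11 16 1)(3 5)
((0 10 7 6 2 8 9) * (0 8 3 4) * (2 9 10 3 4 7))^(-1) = (0 4 2 10 8 9 6 7 3)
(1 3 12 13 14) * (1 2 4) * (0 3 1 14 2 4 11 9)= (0 3 12 13 2 11 9)(4 14)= [3, 1, 11, 12, 14, 5, 6, 7, 8, 0, 10, 9, 13, 2, 4]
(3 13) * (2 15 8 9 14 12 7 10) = (2 15 8 9 14 12 7 10)(3 13) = [0, 1, 15, 13, 4, 5, 6, 10, 9, 14, 2, 11, 7, 3, 12, 8]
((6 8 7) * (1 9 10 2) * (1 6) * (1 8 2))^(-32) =(1 9 10)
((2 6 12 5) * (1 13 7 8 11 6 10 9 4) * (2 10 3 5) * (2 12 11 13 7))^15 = (1 3)(2 4)(5 7)(6 11)(8 10)(9 13)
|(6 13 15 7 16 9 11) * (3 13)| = 8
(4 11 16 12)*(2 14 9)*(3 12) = (2 14 9)(3 12 4 11 16) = [0, 1, 14, 12, 11, 5, 6, 7, 8, 2, 10, 16, 4, 13, 9, 15, 3]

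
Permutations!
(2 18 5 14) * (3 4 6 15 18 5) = (2 5 14)(3 4 6 15 18) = [0, 1, 5, 4, 6, 14, 15, 7, 8, 9, 10, 11, 12, 13, 2, 18, 16, 17, 3]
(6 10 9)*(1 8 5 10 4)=(1 8 5 10 9 6 4)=[0, 8, 2, 3, 1, 10, 4, 7, 5, 6, 9]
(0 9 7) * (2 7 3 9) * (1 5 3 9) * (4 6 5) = (9)(0 2 7)(1 4 6 5 3) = [2, 4, 7, 1, 6, 3, 5, 0, 8, 9]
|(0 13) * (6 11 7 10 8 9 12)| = |(0 13)(6 11 7 10 8 9 12)| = 14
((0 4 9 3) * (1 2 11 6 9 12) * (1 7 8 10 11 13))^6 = ((0 4 12 7 8 10 11 6 9 3)(1 2 13))^6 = (13)(0 11 12 9 8)(3 10 4 6 7)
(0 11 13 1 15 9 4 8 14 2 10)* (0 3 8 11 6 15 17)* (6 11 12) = (0 11 13 1 17)(2 10 3 8 14)(4 12 6 15 9) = [11, 17, 10, 8, 12, 5, 15, 7, 14, 4, 3, 13, 6, 1, 2, 9, 16, 0]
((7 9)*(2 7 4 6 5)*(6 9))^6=((2 7 6 5)(4 9))^6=(9)(2 6)(5 7)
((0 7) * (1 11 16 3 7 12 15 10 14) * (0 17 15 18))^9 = (18)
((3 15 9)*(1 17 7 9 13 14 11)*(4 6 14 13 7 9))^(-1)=((1 17 9 3 15 7 4 6 14 11))^(-1)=(1 11 14 6 4 7 15 3 9 17)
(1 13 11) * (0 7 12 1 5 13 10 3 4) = (0 7 12 1 10 3 4)(5 13 11) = [7, 10, 2, 4, 0, 13, 6, 12, 8, 9, 3, 5, 1, 11]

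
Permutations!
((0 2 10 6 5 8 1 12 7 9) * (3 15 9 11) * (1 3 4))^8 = (0 9 15 3 8 5 6 10 2)(1 11 12 4 7)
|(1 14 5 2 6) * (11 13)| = |(1 14 5 2 6)(11 13)| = 10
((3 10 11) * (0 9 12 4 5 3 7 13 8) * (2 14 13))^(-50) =(0 12 5 10 7 14 8 9 4 3 11 2 13)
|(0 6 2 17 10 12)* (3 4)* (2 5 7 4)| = 10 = |(0 6 5 7 4 3 2 17 10 12)|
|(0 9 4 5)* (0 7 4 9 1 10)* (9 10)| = |(0 1 9 10)(4 5 7)| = 12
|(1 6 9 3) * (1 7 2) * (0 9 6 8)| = |(0 9 3 7 2 1 8)| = 7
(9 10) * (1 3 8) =(1 3 8)(9 10) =[0, 3, 2, 8, 4, 5, 6, 7, 1, 10, 9]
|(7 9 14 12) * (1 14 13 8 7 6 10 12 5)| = 12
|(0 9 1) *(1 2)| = 4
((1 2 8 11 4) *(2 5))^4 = (1 11 2)(4 8 5) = ((1 5 2 8 11 4))^4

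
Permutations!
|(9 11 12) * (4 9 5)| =5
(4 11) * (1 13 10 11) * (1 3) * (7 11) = (1 13 10 7 11 4 3) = [0, 13, 2, 1, 3, 5, 6, 11, 8, 9, 7, 4, 12, 10]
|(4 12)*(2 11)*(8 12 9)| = |(2 11)(4 9 8 12)| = 4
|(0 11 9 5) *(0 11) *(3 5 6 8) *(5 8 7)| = |(3 8)(5 11 9 6 7)| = 10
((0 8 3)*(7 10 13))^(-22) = ((0 8 3)(7 10 13))^(-22) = (0 3 8)(7 13 10)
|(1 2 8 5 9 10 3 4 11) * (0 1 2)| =8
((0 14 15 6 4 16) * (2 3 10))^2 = ((0 14 15 6 4 16)(2 3 10))^2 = (0 15 4)(2 10 3)(6 16 14)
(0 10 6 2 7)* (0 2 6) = (0 10)(2 7) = [10, 1, 7, 3, 4, 5, 6, 2, 8, 9, 0]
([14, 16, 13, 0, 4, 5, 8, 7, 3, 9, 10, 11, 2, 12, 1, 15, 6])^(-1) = (0 3 8 6 16 1 14)(2 12 13)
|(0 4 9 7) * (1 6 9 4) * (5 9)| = 6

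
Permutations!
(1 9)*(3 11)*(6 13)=[0, 9, 2, 11, 4, 5, 13, 7, 8, 1, 10, 3, 12, 6]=(1 9)(3 11)(6 13)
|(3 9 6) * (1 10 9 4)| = |(1 10 9 6 3 4)| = 6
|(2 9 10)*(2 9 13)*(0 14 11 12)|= |(0 14 11 12)(2 13)(9 10)|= 4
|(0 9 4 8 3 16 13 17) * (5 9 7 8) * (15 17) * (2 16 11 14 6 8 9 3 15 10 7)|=|(0 2 16 13 10 7 9 4 5 3 11 14 6 8 15 17)|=16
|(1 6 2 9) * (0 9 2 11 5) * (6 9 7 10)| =|(0 7 10 6 11 5)(1 9)| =6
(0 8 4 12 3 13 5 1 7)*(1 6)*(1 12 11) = (0 8 4 11 1 7)(3 13 5 6 12) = [8, 7, 2, 13, 11, 6, 12, 0, 4, 9, 10, 1, 3, 5]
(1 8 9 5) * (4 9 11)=(1 8 11 4 9 5)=[0, 8, 2, 3, 9, 1, 6, 7, 11, 5, 10, 4]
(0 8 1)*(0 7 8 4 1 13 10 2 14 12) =[4, 7, 14, 3, 1, 5, 6, 8, 13, 9, 2, 11, 0, 10, 12] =(0 4 1 7 8 13 10 2 14 12)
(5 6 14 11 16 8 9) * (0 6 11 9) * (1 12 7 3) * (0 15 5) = [6, 12, 2, 1, 4, 11, 14, 3, 15, 0, 10, 16, 7, 13, 9, 5, 8] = (0 6 14 9)(1 12 7 3)(5 11 16 8 15)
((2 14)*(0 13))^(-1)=(0 13)(2 14)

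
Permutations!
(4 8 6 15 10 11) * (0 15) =(0 15 10 11 4 8 6) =[15, 1, 2, 3, 8, 5, 0, 7, 6, 9, 11, 4, 12, 13, 14, 10]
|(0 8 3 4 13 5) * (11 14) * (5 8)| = 4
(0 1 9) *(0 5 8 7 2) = (0 1 9 5 8 7 2) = [1, 9, 0, 3, 4, 8, 6, 2, 7, 5]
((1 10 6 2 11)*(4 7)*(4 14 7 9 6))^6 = ((1 10 4 9 6 2 11)(7 14))^6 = (14)(1 11 2 6 9 4 10)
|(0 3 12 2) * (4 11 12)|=|(0 3 4 11 12 2)|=6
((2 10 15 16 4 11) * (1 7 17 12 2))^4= (1 2 4 17 15)(7 10 11 12 16)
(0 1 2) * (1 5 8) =(0 5 8 1 2) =[5, 2, 0, 3, 4, 8, 6, 7, 1]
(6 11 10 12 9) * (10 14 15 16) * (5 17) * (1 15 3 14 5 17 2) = (17)(1 15 16 10 12 9 6 11 5 2)(3 14) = [0, 15, 1, 14, 4, 2, 11, 7, 8, 6, 12, 5, 9, 13, 3, 16, 10, 17]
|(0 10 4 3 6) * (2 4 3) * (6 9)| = |(0 10 3 9 6)(2 4)| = 10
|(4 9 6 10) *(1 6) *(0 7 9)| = |(0 7 9 1 6 10 4)| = 7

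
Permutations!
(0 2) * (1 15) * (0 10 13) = (0 2 10 13)(1 15) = [2, 15, 10, 3, 4, 5, 6, 7, 8, 9, 13, 11, 12, 0, 14, 1]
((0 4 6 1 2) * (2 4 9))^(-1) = ((0 9 2)(1 4 6))^(-1) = (0 2 9)(1 6 4)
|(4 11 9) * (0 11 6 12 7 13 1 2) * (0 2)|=9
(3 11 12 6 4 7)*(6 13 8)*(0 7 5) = (0 7 3 11 12 13 8 6 4 5) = [7, 1, 2, 11, 5, 0, 4, 3, 6, 9, 10, 12, 13, 8]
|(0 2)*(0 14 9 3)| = 5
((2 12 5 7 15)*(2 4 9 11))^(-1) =((2 12 5 7 15 4 9 11))^(-1) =(2 11 9 4 15 7 5 12)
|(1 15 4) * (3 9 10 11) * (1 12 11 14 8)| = 10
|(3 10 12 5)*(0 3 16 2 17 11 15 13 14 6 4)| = |(0 3 10 12 5 16 2 17 11 15 13 14 6 4)| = 14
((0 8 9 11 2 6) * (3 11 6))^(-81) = (11)(0 6 9 8)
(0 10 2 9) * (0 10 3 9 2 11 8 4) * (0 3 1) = (0 1)(3 9 10 11 8 4) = [1, 0, 2, 9, 3, 5, 6, 7, 4, 10, 11, 8]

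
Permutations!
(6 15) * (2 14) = (2 14)(6 15) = [0, 1, 14, 3, 4, 5, 15, 7, 8, 9, 10, 11, 12, 13, 2, 6]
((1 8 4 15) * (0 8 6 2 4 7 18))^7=((0 8 7 18)(1 6 2 4 15))^7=(0 18 7 8)(1 2 15 6 4)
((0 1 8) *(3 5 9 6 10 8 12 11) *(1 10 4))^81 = (1 12 11 3 5 9 6 4)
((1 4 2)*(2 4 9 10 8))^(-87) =(1 8 9 2 10)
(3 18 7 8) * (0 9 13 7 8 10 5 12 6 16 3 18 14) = (0 9 13 7 10 5 12 6 16 3 14)(8 18) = [9, 1, 2, 14, 4, 12, 16, 10, 18, 13, 5, 11, 6, 7, 0, 15, 3, 17, 8]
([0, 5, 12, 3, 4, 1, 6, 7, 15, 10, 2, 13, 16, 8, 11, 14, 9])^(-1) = (1 5)(2 10 9 16 12)(8 13 11 14 15)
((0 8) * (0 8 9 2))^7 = ((0 9 2))^7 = (0 9 2)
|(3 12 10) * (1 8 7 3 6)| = 7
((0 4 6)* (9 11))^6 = (11)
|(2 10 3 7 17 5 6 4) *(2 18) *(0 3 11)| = |(0 3 7 17 5 6 4 18 2 10 11)| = 11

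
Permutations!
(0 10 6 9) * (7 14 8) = (0 10 6 9)(7 14 8) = [10, 1, 2, 3, 4, 5, 9, 14, 7, 0, 6, 11, 12, 13, 8]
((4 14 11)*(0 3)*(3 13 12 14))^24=(0 14 3 12 4 13 11)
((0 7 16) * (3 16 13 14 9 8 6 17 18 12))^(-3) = (0 12 6 14)(3 17 9 7)(8 13 16 18)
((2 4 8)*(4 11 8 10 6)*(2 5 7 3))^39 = ((2 11 8 5 7 3)(4 10 6))^39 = (2 5)(3 8)(7 11)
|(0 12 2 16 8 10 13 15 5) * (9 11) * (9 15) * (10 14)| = |(0 12 2 16 8 14 10 13 9 11 15 5)| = 12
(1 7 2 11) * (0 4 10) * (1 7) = (0 4 10)(2 11 7) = [4, 1, 11, 3, 10, 5, 6, 2, 8, 9, 0, 7]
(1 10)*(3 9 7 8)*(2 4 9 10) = (1 2 4 9 7 8 3 10) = [0, 2, 4, 10, 9, 5, 6, 8, 3, 7, 1]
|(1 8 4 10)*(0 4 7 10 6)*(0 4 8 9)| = |(0 8 7 10 1 9)(4 6)| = 6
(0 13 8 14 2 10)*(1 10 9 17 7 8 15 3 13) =[1, 10, 9, 13, 4, 5, 6, 8, 14, 17, 0, 11, 12, 15, 2, 3, 16, 7] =(0 1 10)(2 9 17 7 8 14)(3 13 15)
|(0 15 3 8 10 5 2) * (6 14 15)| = |(0 6 14 15 3 8 10 5 2)| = 9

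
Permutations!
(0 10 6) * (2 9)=(0 10 6)(2 9)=[10, 1, 9, 3, 4, 5, 0, 7, 8, 2, 6]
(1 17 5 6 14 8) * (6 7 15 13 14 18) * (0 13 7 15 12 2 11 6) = [13, 17, 11, 3, 4, 15, 18, 12, 1, 9, 10, 6, 2, 14, 8, 7, 16, 5, 0] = (0 13 14 8 1 17 5 15 7 12 2 11 6 18)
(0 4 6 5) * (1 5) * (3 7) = [4, 5, 2, 7, 6, 0, 1, 3] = (0 4 6 1 5)(3 7)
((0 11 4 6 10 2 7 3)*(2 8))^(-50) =(0 10 3 6 7 4 2 11 8)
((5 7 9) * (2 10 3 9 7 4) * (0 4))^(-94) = (0 3 4 9 2 5 10)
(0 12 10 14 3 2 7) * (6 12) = (0 6 12 10 14 3 2 7) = [6, 1, 7, 2, 4, 5, 12, 0, 8, 9, 14, 11, 10, 13, 3]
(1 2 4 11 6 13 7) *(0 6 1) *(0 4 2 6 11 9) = (0 11 1 6 13 7 4 9) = [11, 6, 2, 3, 9, 5, 13, 4, 8, 0, 10, 1, 12, 7]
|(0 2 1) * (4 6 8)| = |(0 2 1)(4 6 8)| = 3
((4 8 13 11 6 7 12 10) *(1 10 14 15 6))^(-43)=(1 11 13 8 4 10)(6 12 15 7 14)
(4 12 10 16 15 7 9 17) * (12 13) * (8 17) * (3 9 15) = (3 9 8 17 4 13 12 10 16)(7 15) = [0, 1, 2, 9, 13, 5, 6, 15, 17, 8, 16, 11, 10, 12, 14, 7, 3, 4]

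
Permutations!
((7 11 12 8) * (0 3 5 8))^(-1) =((0 3 5 8 7 11 12))^(-1) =(0 12 11 7 8 5 3)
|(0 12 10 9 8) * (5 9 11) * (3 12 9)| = 15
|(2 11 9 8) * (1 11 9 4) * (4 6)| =12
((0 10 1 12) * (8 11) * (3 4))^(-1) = (0 12 1 10)(3 4)(8 11)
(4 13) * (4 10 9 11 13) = [0, 1, 2, 3, 4, 5, 6, 7, 8, 11, 9, 13, 12, 10] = (9 11 13 10)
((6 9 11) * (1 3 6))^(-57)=(1 9 3 11 6)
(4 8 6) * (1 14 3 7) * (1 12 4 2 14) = [0, 1, 14, 7, 8, 5, 2, 12, 6, 9, 10, 11, 4, 13, 3] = (2 14 3 7 12 4 8 6)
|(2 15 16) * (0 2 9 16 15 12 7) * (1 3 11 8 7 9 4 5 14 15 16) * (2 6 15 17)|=16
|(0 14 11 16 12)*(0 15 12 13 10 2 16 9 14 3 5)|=12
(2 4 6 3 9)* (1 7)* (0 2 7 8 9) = (0 2 4 6 3)(1 8 9 7) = [2, 8, 4, 0, 6, 5, 3, 1, 9, 7]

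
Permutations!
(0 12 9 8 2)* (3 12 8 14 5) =(0 8 2)(3 12 9 14 5) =[8, 1, 0, 12, 4, 3, 6, 7, 2, 14, 10, 11, 9, 13, 5]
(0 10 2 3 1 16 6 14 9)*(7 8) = [10, 16, 3, 1, 4, 5, 14, 8, 7, 0, 2, 11, 12, 13, 9, 15, 6] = (0 10 2 3 1 16 6 14 9)(7 8)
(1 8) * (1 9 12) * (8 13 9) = (1 13 9 12) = [0, 13, 2, 3, 4, 5, 6, 7, 8, 12, 10, 11, 1, 9]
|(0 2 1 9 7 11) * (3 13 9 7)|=|(0 2 1 7 11)(3 13 9)|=15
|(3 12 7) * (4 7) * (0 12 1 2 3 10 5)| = 6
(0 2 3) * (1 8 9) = (0 2 3)(1 8 9) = [2, 8, 3, 0, 4, 5, 6, 7, 9, 1]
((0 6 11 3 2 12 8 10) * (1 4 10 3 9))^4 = (12)(0 1 6 4 11 10 9)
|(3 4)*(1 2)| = 2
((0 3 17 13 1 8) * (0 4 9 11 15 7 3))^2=(1 4 11 7 17)(3 13 8 9 15)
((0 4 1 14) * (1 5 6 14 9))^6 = ((0 4 5 6 14)(1 9))^6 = (0 4 5 6 14)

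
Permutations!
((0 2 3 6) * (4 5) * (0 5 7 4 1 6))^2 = (7)(0 3 2)(1 5 6)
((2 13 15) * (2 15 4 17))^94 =((2 13 4 17))^94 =(2 4)(13 17)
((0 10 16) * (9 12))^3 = (16)(9 12)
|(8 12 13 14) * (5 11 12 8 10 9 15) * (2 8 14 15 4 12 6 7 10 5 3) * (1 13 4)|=26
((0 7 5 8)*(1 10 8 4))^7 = (10)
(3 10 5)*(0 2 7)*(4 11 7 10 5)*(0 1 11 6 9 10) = [2, 11, 0, 5, 6, 3, 9, 1, 8, 10, 4, 7] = (0 2)(1 11 7)(3 5)(4 6 9 10)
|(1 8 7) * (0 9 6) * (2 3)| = |(0 9 6)(1 8 7)(2 3)| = 6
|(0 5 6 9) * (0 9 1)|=|(9)(0 5 6 1)|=4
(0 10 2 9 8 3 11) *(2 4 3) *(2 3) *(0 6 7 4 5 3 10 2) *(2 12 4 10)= (0 12 4)(2 9 8)(3 11 6 7 10 5)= [12, 1, 9, 11, 0, 3, 7, 10, 2, 8, 5, 6, 4]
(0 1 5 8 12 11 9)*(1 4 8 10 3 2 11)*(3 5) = [4, 3, 11, 2, 8, 10, 6, 7, 12, 0, 5, 9, 1] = (0 4 8 12 1 3 2 11 9)(5 10)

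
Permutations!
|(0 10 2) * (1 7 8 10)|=|(0 1 7 8 10 2)|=6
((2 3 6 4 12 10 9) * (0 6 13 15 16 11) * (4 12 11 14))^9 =((0 6 12 10 9 2 3 13 15 16 14 4 11))^9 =(0 16 2 6 14 3 12 4 13 10 11 15 9)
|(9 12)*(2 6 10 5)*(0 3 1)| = |(0 3 1)(2 6 10 5)(9 12)| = 12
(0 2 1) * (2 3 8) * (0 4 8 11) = (0 3 11)(1 4 8 2) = [3, 4, 1, 11, 8, 5, 6, 7, 2, 9, 10, 0]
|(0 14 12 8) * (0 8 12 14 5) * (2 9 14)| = 6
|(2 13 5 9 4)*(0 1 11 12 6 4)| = |(0 1 11 12 6 4 2 13 5 9)| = 10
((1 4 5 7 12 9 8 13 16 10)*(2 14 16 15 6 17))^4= (1 12 15 14 4 9 6 16 5 8 17 10 7 13 2)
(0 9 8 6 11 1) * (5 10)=[9, 0, 2, 3, 4, 10, 11, 7, 6, 8, 5, 1]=(0 9 8 6 11 1)(5 10)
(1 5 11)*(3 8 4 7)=(1 5 11)(3 8 4 7)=[0, 5, 2, 8, 7, 11, 6, 3, 4, 9, 10, 1]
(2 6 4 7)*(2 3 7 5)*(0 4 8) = (0 4 5 2 6 8)(3 7) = [4, 1, 6, 7, 5, 2, 8, 3, 0]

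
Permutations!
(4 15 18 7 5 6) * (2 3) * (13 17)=(2 3)(4 15 18 7 5 6)(13 17)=[0, 1, 3, 2, 15, 6, 4, 5, 8, 9, 10, 11, 12, 17, 14, 18, 16, 13, 7]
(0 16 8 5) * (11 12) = (0 16 8 5)(11 12) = [16, 1, 2, 3, 4, 0, 6, 7, 5, 9, 10, 12, 11, 13, 14, 15, 8]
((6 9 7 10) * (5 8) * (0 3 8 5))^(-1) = ((0 3 8)(6 9 7 10))^(-1) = (0 8 3)(6 10 7 9)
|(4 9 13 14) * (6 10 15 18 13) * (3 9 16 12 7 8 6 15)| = 13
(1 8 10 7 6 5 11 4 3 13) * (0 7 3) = (0 7 6 5 11 4)(1 8 10 3 13) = [7, 8, 2, 13, 0, 11, 5, 6, 10, 9, 3, 4, 12, 1]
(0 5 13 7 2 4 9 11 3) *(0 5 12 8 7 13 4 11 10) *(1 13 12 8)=(0 8 7 2 11 3 5 4 9 10)(1 13 12)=[8, 13, 11, 5, 9, 4, 6, 2, 7, 10, 0, 3, 1, 12]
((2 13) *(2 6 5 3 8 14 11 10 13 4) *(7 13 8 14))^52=((2 4)(3 14 11 10 8 7 13 6 5))^52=(3 6 7 10 14 5 13 8 11)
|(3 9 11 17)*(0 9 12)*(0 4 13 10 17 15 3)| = |(0 9 11 15 3 12 4 13 10 17)| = 10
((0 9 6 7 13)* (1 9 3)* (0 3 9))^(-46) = (0 7 1 6 3 9 13)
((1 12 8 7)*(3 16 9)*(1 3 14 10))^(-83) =(1 14 16 7 12 10 9 3 8)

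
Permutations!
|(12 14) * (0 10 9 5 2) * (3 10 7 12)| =|(0 7 12 14 3 10 9 5 2)| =9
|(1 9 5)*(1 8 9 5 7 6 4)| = 7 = |(1 5 8 9 7 6 4)|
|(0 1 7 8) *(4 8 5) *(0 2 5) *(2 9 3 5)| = |(0 1 7)(3 5 4 8 9)| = 15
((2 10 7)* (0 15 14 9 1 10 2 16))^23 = (0 16 7 10 1 9 14 15)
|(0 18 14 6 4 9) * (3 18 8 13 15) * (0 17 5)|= 12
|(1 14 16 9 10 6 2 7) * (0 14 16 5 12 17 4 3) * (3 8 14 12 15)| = 63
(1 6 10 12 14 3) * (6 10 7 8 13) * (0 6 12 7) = (0 6)(1 10 7 8 13 12 14 3) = [6, 10, 2, 1, 4, 5, 0, 8, 13, 9, 7, 11, 14, 12, 3]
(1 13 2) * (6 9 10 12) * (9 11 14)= (1 13 2)(6 11 14 9 10 12)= [0, 13, 1, 3, 4, 5, 11, 7, 8, 10, 12, 14, 6, 2, 9]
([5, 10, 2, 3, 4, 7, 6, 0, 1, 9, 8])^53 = (0 7 5)(1 8 10)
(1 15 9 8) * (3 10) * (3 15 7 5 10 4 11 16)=[0, 7, 2, 4, 11, 10, 6, 5, 1, 8, 15, 16, 12, 13, 14, 9, 3]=(1 7 5 10 15 9 8)(3 4 11 16)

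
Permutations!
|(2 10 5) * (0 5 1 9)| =6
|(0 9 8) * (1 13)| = |(0 9 8)(1 13)| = 6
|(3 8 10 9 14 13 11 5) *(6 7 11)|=|(3 8 10 9 14 13 6 7 11 5)|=10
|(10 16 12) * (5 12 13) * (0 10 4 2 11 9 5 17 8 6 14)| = 24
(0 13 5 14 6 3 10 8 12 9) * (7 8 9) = [13, 1, 2, 10, 4, 14, 3, 8, 12, 0, 9, 11, 7, 5, 6] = (0 13 5 14 6 3 10 9)(7 8 12)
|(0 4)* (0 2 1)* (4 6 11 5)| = 7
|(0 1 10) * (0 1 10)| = |(0 10 1)| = 3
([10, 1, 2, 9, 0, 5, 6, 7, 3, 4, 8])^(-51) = (0 3)(4 8)(9 10)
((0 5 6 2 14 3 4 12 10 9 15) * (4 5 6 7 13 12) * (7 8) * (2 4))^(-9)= ((0 6 4 2 14 3 5 8 7 13 12 10 9 15))^(-9)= (0 3 12 6 5 10 4 8 9 2 7 15 14 13)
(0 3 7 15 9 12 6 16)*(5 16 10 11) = (0 3 7 15 9 12 6 10 11 5 16) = [3, 1, 2, 7, 4, 16, 10, 15, 8, 12, 11, 5, 6, 13, 14, 9, 0]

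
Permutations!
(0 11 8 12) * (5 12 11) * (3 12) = (0 5 3 12)(8 11) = [5, 1, 2, 12, 4, 3, 6, 7, 11, 9, 10, 8, 0]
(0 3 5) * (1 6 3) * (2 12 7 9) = (0 1 6 3 5)(2 12 7 9) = [1, 6, 12, 5, 4, 0, 3, 9, 8, 2, 10, 11, 7]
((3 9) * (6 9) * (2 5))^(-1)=(2 5)(3 9 6)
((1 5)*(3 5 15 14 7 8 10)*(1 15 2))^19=(1 2)(3 8 14 5 10 7 15)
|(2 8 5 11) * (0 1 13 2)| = 7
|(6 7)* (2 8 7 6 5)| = 4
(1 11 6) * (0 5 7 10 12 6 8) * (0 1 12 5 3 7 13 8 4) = [3, 11, 2, 7, 0, 13, 12, 10, 1, 9, 5, 4, 6, 8] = (0 3 7 10 5 13 8 1 11 4)(6 12)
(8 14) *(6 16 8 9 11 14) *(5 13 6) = (5 13 6 16 8)(9 11 14) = [0, 1, 2, 3, 4, 13, 16, 7, 5, 11, 10, 14, 12, 6, 9, 15, 8]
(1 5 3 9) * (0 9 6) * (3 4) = (0 9 1 5 4 3 6) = [9, 5, 2, 6, 3, 4, 0, 7, 8, 1]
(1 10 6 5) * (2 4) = (1 10 6 5)(2 4) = [0, 10, 4, 3, 2, 1, 5, 7, 8, 9, 6]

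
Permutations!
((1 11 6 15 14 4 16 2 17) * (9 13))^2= (1 6 14 16 17 11 15 4 2)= ((1 11 6 15 14 4 16 2 17)(9 13))^2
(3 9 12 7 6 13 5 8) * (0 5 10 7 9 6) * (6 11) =[5, 1, 2, 11, 4, 8, 13, 0, 3, 12, 7, 6, 9, 10] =(0 5 8 3 11 6 13 10 7)(9 12)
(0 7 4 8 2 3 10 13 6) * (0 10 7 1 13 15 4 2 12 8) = (0 1 13 6 10 15 4)(2 3 7)(8 12) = [1, 13, 3, 7, 0, 5, 10, 2, 12, 9, 15, 11, 8, 6, 14, 4]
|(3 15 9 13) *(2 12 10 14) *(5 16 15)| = |(2 12 10 14)(3 5 16 15 9 13)| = 12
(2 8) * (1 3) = [0, 3, 8, 1, 4, 5, 6, 7, 2] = (1 3)(2 8)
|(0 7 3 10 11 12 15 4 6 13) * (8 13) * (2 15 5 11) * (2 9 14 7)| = 105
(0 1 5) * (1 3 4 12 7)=(0 3 4 12 7 1 5)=[3, 5, 2, 4, 12, 0, 6, 1, 8, 9, 10, 11, 7]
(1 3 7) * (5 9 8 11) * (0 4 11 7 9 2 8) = [4, 3, 8, 9, 11, 2, 6, 1, 7, 0, 10, 5] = (0 4 11 5 2 8 7 1 3 9)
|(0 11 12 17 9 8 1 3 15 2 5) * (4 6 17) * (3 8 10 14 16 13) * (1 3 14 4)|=45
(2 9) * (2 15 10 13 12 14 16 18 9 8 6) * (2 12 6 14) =(2 8 14 16 18 9 15 10 13 6 12) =[0, 1, 8, 3, 4, 5, 12, 7, 14, 15, 13, 11, 2, 6, 16, 10, 18, 17, 9]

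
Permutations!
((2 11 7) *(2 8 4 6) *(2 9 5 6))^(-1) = (2 4 8 7 11)(5 9 6)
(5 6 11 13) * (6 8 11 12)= (5 8 11 13)(6 12)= [0, 1, 2, 3, 4, 8, 12, 7, 11, 9, 10, 13, 6, 5]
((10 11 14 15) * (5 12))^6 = (10 14)(11 15)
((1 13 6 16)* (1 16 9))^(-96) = ((16)(1 13 6 9))^(-96) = (16)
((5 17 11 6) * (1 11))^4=((1 11 6 5 17))^4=(1 17 5 6 11)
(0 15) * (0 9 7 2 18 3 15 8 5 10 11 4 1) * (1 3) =(0 8 5 10 11 4 3 15 9 7 2 18 1) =[8, 0, 18, 15, 3, 10, 6, 2, 5, 7, 11, 4, 12, 13, 14, 9, 16, 17, 1]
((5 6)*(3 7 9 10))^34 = (3 9)(7 10)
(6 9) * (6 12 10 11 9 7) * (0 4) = (0 4)(6 7)(9 12 10 11) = [4, 1, 2, 3, 0, 5, 7, 6, 8, 12, 11, 9, 10]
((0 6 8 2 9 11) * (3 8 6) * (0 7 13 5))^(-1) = (0 5 13 7 11 9 2 8 3)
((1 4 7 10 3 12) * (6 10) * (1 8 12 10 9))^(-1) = ((1 4 7 6 9)(3 10)(8 12))^(-1) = (1 9 6 7 4)(3 10)(8 12)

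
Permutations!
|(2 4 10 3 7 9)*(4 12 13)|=8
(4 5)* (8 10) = (4 5)(8 10) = [0, 1, 2, 3, 5, 4, 6, 7, 10, 9, 8]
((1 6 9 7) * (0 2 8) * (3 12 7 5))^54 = ((0 2 8)(1 6 9 5 3 12 7))^54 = (1 12 5 6 7 3 9)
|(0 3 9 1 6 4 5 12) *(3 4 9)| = 12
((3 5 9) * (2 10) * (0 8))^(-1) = ((0 8)(2 10)(3 5 9))^(-1) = (0 8)(2 10)(3 9 5)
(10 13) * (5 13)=[0, 1, 2, 3, 4, 13, 6, 7, 8, 9, 5, 11, 12, 10]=(5 13 10)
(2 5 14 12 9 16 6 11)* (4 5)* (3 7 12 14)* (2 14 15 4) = (3 7 12 9 16 6 11 14 15 4 5) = [0, 1, 2, 7, 5, 3, 11, 12, 8, 16, 10, 14, 9, 13, 15, 4, 6]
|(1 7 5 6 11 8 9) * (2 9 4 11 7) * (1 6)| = 6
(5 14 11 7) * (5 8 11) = (5 14)(7 8 11) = [0, 1, 2, 3, 4, 14, 6, 8, 11, 9, 10, 7, 12, 13, 5]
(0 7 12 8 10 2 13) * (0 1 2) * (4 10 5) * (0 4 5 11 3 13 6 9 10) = [7, 2, 6, 13, 0, 5, 9, 12, 11, 10, 4, 3, 8, 1] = (0 7 12 8 11 3 13 1 2 6 9 10 4)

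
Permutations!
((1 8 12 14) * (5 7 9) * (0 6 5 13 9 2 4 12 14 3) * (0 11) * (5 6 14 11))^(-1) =((0 14 1 8 11)(2 4 12 3 5 7)(9 13))^(-1) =(0 11 8 1 14)(2 7 5 3 12 4)(9 13)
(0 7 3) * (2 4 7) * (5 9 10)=(0 2 4 7 3)(5 9 10)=[2, 1, 4, 0, 7, 9, 6, 3, 8, 10, 5]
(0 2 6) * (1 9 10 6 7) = (0 2 7 1 9 10 6) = [2, 9, 7, 3, 4, 5, 0, 1, 8, 10, 6]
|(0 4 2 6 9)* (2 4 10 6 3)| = 4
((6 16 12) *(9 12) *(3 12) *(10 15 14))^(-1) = (3 9 16 6 12)(10 14 15)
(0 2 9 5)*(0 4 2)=[0, 1, 9, 3, 2, 4, 6, 7, 8, 5]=(2 9 5 4)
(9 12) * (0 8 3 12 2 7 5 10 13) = (0 8 3 12 9 2 7 5 10 13) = [8, 1, 7, 12, 4, 10, 6, 5, 3, 2, 13, 11, 9, 0]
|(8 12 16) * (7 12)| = |(7 12 16 8)| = 4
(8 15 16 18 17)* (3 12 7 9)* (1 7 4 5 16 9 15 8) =(1 7 15 9 3 12 4 5 16 18 17) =[0, 7, 2, 12, 5, 16, 6, 15, 8, 3, 10, 11, 4, 13, 14, 9, 18, 1, 17]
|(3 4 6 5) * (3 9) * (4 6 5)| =|(3 6 4 5 9)| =5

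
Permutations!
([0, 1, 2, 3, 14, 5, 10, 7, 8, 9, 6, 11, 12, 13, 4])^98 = (14)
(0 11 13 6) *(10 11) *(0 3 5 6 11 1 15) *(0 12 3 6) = [10, 15, 2, 5, 4, 0, 6, 7, 8, 9, 1, 13, 3, 11, 14, 12] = (0 10 1 15 12 3 5)(11 13)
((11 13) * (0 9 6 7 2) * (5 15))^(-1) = (0 2 7 6 9)(5 15)(11 13)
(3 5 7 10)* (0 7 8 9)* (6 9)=(0 7 10 3 5 8 6 9)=[7, 1, 2, 5, 4, 8, 9, 10, 6, 0, 3]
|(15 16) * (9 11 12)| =6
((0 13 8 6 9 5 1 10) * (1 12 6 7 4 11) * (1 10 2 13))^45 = (13)(5 12 6 9)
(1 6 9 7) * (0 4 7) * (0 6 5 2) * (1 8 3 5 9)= [4, 9, 0, 5, 7, 2, 1, 8, 3, 6]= (0 4 7 8 3 5 2)(1 9 6)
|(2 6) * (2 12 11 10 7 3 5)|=8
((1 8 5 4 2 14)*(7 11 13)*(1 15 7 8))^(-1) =(2 4 5 8 13 11 7 15 14)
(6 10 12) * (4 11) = [0, 1, 2, 3, 11, 5, 10, 7, 8, 9, 12, 4, 6] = (4 11)(6 10 12)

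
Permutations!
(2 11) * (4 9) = (2 11)(4 9) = [0, 1, 11, 3, 9, 5, 6, 7, 8, 4, 10, 2]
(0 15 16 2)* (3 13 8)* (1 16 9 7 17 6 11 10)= (0 15 9 7 17 6 11 10 1 16 2)(3 13 8)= [15, 16, 0, 13, 4, 5, 11, 17, 3, 7, 1, 10, 12, 8, 14, 9, 2, 6]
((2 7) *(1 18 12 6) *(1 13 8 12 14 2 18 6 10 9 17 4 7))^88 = ((1 6 13 8 12 10 9 17 4 7 18 14 2))^88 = (1 18 17 12 6 14 4 10 13 2 7 9 8)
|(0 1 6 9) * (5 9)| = |(0 1 6 5 9)| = 5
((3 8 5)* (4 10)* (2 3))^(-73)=(2 5 8 3)(4 10)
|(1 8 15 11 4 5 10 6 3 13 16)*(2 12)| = |(1 8 15 11 4 5 10 6 3 13 16)(2 12)| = 22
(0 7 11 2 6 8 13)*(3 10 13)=[7, 1, 6, 10, 4, 5, 8, 11, 3, 9, 13, 2, 12, 0]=(0 7 11 2 6 8 3 10 13)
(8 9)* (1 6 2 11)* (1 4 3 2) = (1 6)(2 11 4 3)(8 9) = [0, 6, 11, 2, 3, 5, 1, 7, 9, 8, 10, 4]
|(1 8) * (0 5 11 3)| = 4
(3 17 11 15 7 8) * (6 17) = (3 6 17 11 15 7 8) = [0, 1, 2, 6, 4, 5, 17, 8, 3, 9, 10, 15, 12, 13, 14, 7, 16, 11]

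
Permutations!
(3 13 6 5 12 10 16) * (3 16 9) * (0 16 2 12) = (0 16 2 12 10 9 3 13 6 5) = [16, 1, 12, 13, 4, 0, 5, 7, 8, 3, 9, 11, 10, 6, 14, 15, 2]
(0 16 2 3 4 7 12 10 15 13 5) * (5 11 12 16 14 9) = (0 14 9 5)(2 3 4 7 16)(10 15 13 11 12) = [14, 1, 3, 4, 7, 0, 6, 16, 8, 5, 15, 12, 10, 11, 9, 13, 2]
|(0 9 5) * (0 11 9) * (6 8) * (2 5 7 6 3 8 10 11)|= 10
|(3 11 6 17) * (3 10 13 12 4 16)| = 9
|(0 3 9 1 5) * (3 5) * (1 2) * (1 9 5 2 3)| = 5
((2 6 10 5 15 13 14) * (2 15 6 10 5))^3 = (15)(2 10)(5 6)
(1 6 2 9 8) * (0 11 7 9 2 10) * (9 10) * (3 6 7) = (0 11 3 6 9 8 1 7 10) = [11, 7, 2, 6, 4, 5, 9, 10, 1, 8, 0, 3]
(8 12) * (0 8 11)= (0 8 12 11)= [8, 1, 2, 3, 4, 5, 6, 7, 12, 9, 10, 0, 11]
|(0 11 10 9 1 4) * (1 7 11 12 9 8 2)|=10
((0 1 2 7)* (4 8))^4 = (8)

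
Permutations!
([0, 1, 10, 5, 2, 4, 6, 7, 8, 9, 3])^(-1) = (2 4 5 3 10)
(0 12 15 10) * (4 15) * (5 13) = (0 12 4 15 10)(5 13) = [12, 1, 2, 3, 15, 13, 6, 7, 8, 9, 0, 11, 4, 5, 14, 10]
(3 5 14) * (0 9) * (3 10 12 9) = (0 3 5 14 10 12 9) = [3, 1, 2, 5, 4, 14, 6, 7, 8, 0, 12, 11, 9, 13, 10]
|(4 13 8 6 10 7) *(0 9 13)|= |(0 9 13 8 6 10 7 4)|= 8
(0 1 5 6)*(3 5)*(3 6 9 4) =(0 1 6)(3 5 9 4) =[1, 6, 2, 5, 3, 9, 0, 7, 8, 4]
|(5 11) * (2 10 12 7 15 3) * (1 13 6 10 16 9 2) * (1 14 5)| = 33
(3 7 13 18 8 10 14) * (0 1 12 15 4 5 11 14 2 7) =[1, 12, 7, 0, 5, 11, 6, 13, 10, 9, 2, 14, 15, 18, 3, 4, 16, 17, 8] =(0 1 12 15 4 5 11 14 3)(2 7 13 18 8 10)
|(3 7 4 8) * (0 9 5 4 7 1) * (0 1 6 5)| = |(0 9)(3 6 5 4 8)| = 10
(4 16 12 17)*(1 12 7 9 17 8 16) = (1 12 8 16 7 9 17 4) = [0, 12, 2, 3, 1, 5, 6, 9, 16, 17, 10, 11, 8, 13, 14, 15, 7, 4]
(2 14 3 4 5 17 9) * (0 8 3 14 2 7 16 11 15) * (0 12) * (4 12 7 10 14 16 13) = (0 8 3 12)(4 5 17 9 10 14 16 11 15 7 13) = [8, 1, 2, 12, 5, 17, 6, 13, 3, 10, 14, 15, 0, 4, 16, 7, 11, 9]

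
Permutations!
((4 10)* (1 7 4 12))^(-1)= (1 12 10 4 7)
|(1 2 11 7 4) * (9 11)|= 6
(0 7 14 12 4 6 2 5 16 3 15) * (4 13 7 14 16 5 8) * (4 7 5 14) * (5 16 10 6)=(0 4 5 14 12 13 16 3 15)(2 8 7 10 6)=[4, 1, 8, 15, 5, 14, 2, 10, 7, 9, 6, 11, 13, 16, 12, 0, 3]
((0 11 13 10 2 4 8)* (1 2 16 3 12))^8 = ((0 11 13 10 16 3 12 1 2 4 8))^8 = (0 2 3 13 8 1 16 11 4 12 10)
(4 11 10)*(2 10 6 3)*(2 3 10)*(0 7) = (0 7)(4 11 6 10) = [7, 1, 2, 3, 11, 5, 10, 0, 8, 9, 4, 6]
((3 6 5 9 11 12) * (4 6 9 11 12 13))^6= (4 6 5 11 13)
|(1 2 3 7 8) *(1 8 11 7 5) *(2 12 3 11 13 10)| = 20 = |(1 12 3 5)(2 11 7 13 10)|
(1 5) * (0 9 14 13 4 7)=(0 9 14 13 4 7)(1 5)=[9, 5, 2, 3, 7, 1, 6, 0, 8, 14, 10, 11, 12, 4, 13]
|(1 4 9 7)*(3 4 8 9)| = 4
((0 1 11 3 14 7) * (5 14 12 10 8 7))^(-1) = ((0 1 11 3 12 10 8 7)(5 14))^(-1) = (0 7 8 10 12 3 11 1)(5 14)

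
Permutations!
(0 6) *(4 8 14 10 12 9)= [6, 1, 2, 3, 8, 5, 0, 7, 14, 4, 12, 11, 9, 13, 10]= (0 6)(4 8 14 10 12 9)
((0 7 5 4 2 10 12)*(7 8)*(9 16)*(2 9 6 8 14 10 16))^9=(0 14 10 12)(2 16 6 8 7 5 4 9)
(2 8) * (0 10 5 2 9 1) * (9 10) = (0 9 1)(2 8 10 5) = [9, 0, 8, 3, 4, 2, 6, 7, 10, 1, 5]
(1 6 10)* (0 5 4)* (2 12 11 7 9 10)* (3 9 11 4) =[5, 6, 12, 9, 0, 3, 2, 11, 8, 10, 1, 7, 4] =(0 5 3 9 10 1 6 2 12 4)(7 11)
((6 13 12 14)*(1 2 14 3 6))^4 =((1 2 14)(3 6 13 12))^4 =(1 2 14)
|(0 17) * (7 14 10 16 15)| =10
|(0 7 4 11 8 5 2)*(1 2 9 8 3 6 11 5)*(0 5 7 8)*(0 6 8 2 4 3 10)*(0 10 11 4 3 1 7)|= 12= |(11)(0 2 5 9 6 4)(1 3 8 7)|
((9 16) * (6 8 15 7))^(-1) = ((6 8 15 7)(9 16))^(-1) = (6 7 15 8)(9 16)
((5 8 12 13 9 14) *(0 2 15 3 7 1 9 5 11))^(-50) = (0 7 11 3 14 15 9 2 1)(5 12)(8 13)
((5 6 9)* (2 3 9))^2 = (2 9 6 3 5)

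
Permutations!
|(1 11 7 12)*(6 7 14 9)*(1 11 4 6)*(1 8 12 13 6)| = 30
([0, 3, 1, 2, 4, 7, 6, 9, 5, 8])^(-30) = (5 9)(7 8)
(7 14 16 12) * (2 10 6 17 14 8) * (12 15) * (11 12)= (2 10 6 17 14 16 15 11 12 7 8)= [0, 1, 10, 3, 4, 5, 17, 8, 2, 9, 6, 12, 7, 13, 16, 11, 15, 14]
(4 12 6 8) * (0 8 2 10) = [8, 1, 10, 3, 12, 5, 2, 7, 4, 9, 0, 11, 6] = (0 8 4 12 6 2 10)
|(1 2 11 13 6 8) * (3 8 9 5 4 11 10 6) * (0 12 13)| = 13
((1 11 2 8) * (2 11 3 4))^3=((11)(1 3 4 2 8))^3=(11)(1 2 3 8 4)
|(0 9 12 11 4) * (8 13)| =|(0 9 12 11 4)(8 13)| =10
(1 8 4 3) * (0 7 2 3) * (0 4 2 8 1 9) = (0 7 8 2 3 9) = [7, 1, 3, 9, 4, 5, 6, 8, 2, 0]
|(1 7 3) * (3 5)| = 4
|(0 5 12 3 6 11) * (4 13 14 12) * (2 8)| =|(0 5 4 13 14 12 3 6 11)(2 8)| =18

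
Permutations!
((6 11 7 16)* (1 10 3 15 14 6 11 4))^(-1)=((1 10 3 15 14 6 4)(7 16 11))^(-1)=(1 4 6 14 15 3 10)(7 11 16)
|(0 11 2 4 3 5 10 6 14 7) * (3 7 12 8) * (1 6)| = |(0 11 2 4 7)(1 6 14 12 8 3 5 10)| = 40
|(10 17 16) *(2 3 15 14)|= 12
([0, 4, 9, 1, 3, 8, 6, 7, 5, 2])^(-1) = (1 3 4)(2 9)(5 8)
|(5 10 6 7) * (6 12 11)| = 6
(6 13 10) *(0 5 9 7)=(0 5 9 7)(6 13 10)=[5, 1, 2, 3, 4, 9, 13, 0, 8, 7, 6, 11, 12, 10]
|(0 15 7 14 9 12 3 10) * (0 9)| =|(0 15 7 14)(3 10 9 12)| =4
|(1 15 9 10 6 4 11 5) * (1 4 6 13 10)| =6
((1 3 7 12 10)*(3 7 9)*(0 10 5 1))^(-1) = ((0 10)(1 7 12 5)(3 9))^(-1) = (0 10)(1 5 12 7)(3 9)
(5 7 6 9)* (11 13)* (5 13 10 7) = (6 9 13 11 10 7) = [0, 1, 2, 3, 4, 5, 9, 6, 8, 13, 7, 10, 12, 11]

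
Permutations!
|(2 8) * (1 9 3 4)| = 4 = |(1 9 3 4)(2 8)|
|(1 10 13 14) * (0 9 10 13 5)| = |(0 9 10 5)(1 13 14)| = 12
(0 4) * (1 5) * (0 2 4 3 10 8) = (0 3 10 8)(1 5)(2 4) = [3, 5, 4, 10, 2, 1, 6, 7, 0, 9, 8]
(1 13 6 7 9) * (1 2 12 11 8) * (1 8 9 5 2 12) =(1 13 6 7 5 2)(9 12 11) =[0, 13, 1, 3, 4, 2, 7, 5, 8, 12, 10, 9, 11, 6]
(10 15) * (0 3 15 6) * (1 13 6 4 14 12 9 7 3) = (0 1 13 6)(3 15 10 4 14 12 9 7) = [1, 13, 2, 15, 14, 5, 0, 3, 8, 7, 4, 11, 9, 6, 12, 10]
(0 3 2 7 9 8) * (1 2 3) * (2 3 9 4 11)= (0 1 3 9 8)(2 7 4 11)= [1, 3, 7, 9, 11, 5, 6, 4, 0, 8, 10, 2]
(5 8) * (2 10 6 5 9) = [0, 1, 10, 3, 4, 8, 5, 7, 9, 2, 6] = (2 10 6 5 8 9)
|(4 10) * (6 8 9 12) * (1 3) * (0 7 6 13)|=14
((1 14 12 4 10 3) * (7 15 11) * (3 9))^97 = ((1 14 12 4 10 9 3)(7 15 11))^97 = (1 3 9 10 4 12 14)(7 15 11)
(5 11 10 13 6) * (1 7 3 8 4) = [0, 7, 2, 8, 1, 11, 5, 3, 4, 9, 13, 10, 12, 6] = (1 7 3 8 4)(5 11 10 13 6)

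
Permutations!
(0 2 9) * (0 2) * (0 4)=(0 4)(2 9)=[4, 1, 9, 3, 0, 5, 6, 7, 8, 2]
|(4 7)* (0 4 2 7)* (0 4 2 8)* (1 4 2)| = |(0 1 4 2 7 8)| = 6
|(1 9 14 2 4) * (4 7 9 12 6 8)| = |(1 12 6 8 4)(2 7 9 14)| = 20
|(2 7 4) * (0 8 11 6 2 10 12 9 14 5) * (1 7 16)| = |(0 8 11 6 2 16 1 7 4 10 12 9 14 5)| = 14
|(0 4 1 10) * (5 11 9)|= 12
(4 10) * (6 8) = (4 10)(6 8) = [0, 1, 2, 3, 10, 5, 8, 7, 6, 9, 4]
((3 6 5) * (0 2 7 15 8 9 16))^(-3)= ((0 2 7 15 8 9 16)(3 6 5))^(-3)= (0 8 2 9 7 16 15)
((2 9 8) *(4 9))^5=((2 4 9 8))^5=(2 4 9 8)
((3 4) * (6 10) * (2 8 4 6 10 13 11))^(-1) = ((2 8 4 3 6 13 11))^(-1) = (2 11 13 6 3 4 8)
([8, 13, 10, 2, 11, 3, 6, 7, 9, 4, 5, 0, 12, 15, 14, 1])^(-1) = [11, 15, 3, 5, 9, 10, 6, 7, 0, 8, 2, 4, 12, 1, 14, 13]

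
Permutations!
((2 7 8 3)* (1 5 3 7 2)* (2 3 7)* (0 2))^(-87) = (0 5 2 7 3 8 1)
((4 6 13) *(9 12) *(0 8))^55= ((0 8)(4 6 13)(9 12))^55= (0 8)(4 6 13)(9 12)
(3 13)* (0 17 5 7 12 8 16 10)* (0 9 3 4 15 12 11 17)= (3 13 4 15 12 8 16 10 9)(5 7 11 17)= [0, 1, 2, 13, 15, 7, 6, 11, 16, 3, 9, 17, 8, 4, 14, 12, 10, 5]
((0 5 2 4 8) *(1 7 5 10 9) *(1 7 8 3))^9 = ((0 10 9 7 5 2 4 3 1 8))^9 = (0 8 1 3 4 2 5 7 9 10)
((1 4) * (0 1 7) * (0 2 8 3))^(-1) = (0 3 8 2 7 4 1)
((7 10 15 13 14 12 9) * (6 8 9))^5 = (6 15 8 13 9 14 7 12 10)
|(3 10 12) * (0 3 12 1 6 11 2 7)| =|(12)(0 3 10 1 6 11 2 7)| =8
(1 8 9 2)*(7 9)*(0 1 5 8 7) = (0 1 7 9 2 5 8) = [1, 7, 5, 3, 4, 8, 6, 9, 0, 2]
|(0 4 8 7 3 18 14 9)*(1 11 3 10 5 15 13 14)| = 20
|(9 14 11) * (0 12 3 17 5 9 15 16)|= 10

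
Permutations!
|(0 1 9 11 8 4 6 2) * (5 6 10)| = |(0 1 9 11 8 4 10 5 6 2)| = 10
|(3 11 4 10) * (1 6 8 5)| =|(1 6 8 5)(3 11 4 10)| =4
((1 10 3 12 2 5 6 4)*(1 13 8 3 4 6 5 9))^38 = ((1 10 4 13 8 3 12 2 9))^38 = (1 4 8 12 9 10 13 3 2)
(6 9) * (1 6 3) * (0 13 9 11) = [13, 6, 2, 1, 4, 5, 11, 7, 8, 3, 10, 0, 12, 9] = (0 13 9 3 1 6 11)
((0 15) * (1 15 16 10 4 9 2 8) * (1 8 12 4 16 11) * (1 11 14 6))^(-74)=((0 14 6 1 15)(2 12 4 9)(10 16))^(-74)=(16)(0 14 6 1 15)(2 4)(9 12)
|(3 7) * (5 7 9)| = 4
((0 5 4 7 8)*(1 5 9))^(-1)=((0 9 1 5 4 7 8))^(-1)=(0 8 7 4 5 1 9)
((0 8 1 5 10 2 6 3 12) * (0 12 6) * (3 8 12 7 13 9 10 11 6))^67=((0 12 7 13 9 10 2)(1 5 11 6 8))^67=(0 9 12 10 7 2 13)(1 11 8 5 6)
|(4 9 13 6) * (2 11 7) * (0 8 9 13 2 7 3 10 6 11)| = |(0 8 9 2)(3 10 6 4 13 11)| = 12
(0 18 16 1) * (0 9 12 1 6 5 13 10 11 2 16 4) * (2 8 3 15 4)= [18, 9, 16, 15, 0, 13, 5, 7, 3, 12, 11, 8, 1, 10, 14, 4, 6, 17, 2]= (0 18 2 16 6 5 13 10 11 8 3 15 4)(1 9 12)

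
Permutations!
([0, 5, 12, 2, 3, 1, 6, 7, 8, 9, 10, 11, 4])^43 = [0, 5, 3, 4, 12, 1, 6, 7, 8, 9, 10, 11, 2]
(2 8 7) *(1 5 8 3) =(1 5 8 7 2 3) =[0, 5, 3, 1, 4, 8, 6, 2, 7]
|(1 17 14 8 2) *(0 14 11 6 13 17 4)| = 12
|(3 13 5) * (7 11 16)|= 3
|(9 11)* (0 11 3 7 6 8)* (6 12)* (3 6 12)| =|(12)(0 11 9 6 8)(3 7)| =10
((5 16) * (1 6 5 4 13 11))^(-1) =(1 11 13 4 16 5 6)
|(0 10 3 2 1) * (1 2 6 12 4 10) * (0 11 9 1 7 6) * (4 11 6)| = |(0 7 4 10 3)(1 6 12 11 9)| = 5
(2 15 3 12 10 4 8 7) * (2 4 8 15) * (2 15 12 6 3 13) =[0, 1, 15, 6, 12, 5, 3, 4, 7, 9, 8, 11, 10, 2, 14, 13] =(2 15 13)(3 6)(4 12 10 8 7)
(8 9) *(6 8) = (6 8 9) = [0, 1, 2, 3, 4, 5, 8, 7, 9, 6]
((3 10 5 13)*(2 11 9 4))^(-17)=(2 4 9 11)(3 13 5 10)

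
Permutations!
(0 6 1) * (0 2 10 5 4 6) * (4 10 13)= (1 2 13 4 6)(5 10)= [0, 2, 13, 3, 6, 10, 1, 7, 8, 9, 5, 11, 12, 4]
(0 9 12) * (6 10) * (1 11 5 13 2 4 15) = (0 9 12)(1 11 5 13 2 4 15)(6 10) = [9, 11, 4, 3, 15, 13, 10, 7, 8, 12, 6, 5, 0, 2, 14, 1]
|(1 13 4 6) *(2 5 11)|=|(1 13 4 6)(2 5 11)|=12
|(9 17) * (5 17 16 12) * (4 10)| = 10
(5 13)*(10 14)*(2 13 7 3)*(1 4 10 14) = [0, 4, 13, 2, 10, 7, 6, 3, 8, 9, 1, 11, 12, 5, 14] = (14)(1 4 10)(2 13 5 7 3)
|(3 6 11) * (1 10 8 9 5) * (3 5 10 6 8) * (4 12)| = |(1 6 11 5)(3 8 9 10)(4 12)| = 4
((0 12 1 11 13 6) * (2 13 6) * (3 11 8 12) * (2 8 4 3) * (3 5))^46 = ((0 2 13 8 12 1 4 5 3 11 6))^46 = (0 13 12 4 3 6 2 8 1 5 11)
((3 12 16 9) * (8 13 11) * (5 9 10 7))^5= ((3 12 16 10 7 5 9)(8 13 11))^5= (3 5 10 12 9 7 16)(8 11 13)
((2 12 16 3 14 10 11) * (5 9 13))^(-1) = ((2 12 16 3 14 10 11)(5 9 13))^(-1) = (2 11 10 14 3 16 12)(5 13 9)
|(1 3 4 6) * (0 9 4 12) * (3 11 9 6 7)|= |(0 6 1 11 9 4 7 3 12)|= 9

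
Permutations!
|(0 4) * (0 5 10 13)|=|(0 4 5 10 13)|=5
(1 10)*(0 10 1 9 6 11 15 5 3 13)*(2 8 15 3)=[10, 1, 8, 13, 4, 2, 11, 7, 15, 6, 9, 3, 12, 0, 14, 5]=(0 10 9 6 11 3 13)(2 8 15 5)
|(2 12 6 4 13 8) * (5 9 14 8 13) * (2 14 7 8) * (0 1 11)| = |(0 1 11)(2 12 6 4 5 9 7 8 14)| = 9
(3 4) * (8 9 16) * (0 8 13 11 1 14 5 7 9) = [8, 14, 2, 4, 3, 7, 6, 9, 0, 16, 10, 1, 12, 11, 5, 15, 13] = (0 8)(1 14 5 7 9 16 13 11)(3 4)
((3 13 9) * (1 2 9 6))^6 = (13)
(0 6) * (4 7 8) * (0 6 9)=(0 9)(4 7 8)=[9, 1, 2, 3, 7, 5, 6, 8, 4, 0]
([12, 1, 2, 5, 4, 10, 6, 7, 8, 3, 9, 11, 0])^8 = (12)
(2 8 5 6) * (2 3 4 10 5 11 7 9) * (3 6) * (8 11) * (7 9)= [0, 1, 11, 4, 10, 3, 6, 7, 8, 2, 5, 9]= (2 11 9)(3 4 10 5)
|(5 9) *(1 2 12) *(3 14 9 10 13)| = 6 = |(1 2 12)(3 14 9 5 10 13)|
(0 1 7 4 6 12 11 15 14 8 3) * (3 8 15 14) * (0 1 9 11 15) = (0 9 11 14)(1 7 4 6 12 15 3) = [9, 7, 2, 1, 6, 5, 12, 4, 8, 11, 10, 14, 15, 13, 0, 3]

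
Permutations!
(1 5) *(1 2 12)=(1 5 2 12)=[0, 5, 12, 3, 4, 2, 6, 7, 8, 9, 10, 11, 1]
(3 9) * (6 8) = [0, 1, 2, 9, 4, 5, 8, 7, 6, 3] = (3 9)(6 8)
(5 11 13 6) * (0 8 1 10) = [8, 10, 2, 3, 4, 11, 5, 7, 1, 9, 0, 13, 12, 6] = (0 8 1 10)(5 11 13 6)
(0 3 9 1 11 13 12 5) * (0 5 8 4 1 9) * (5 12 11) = (0 3)(1 5 12 8 4)(11 13) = [3, 5, 2, 0, 1, 12, 6, 7, 4, 9, 10, 13, 8, 11]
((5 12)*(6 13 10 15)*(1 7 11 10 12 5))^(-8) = ((1 7 11 10 15 6 13 12))^(-8) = (15)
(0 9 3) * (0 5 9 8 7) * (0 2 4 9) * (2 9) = (0 8 7 9 3 5)(2 4) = [8, 1, 4, 5, 2, 0, 6, 9, 7, 3]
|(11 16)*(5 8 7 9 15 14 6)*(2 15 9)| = 14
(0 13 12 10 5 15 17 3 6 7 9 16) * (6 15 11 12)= [13, 1, 2, 15, 4, 11, 7, 9, 8, 16, 5, 12, 10, 6, 14, 17, 0, 3]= (0 13 6 7 9 16)(3 15 17)(5 11 12 10)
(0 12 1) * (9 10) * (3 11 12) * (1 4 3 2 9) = (0 2 9 10 1)(3 11 12 4) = [2, 0, 9, 11, 3, 5, 6, 7, 8, 10, 1, 12, 4]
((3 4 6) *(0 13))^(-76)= ((0 13)(3 4 6))^(-76)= (13)(3 6 4)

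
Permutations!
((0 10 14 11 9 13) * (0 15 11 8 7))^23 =(0 8 10 7 14)(9 11 15 13)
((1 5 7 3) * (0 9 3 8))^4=(0 5 9 7 3 8 1)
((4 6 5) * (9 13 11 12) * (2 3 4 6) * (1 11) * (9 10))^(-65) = (1 11 12 10 9 13)(2 3 4)(5 6)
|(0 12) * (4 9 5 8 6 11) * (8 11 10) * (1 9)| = |(0 12)(1 9 5 11 4)(6 10 8)| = 30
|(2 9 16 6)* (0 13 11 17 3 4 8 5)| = 8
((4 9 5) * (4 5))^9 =(4 9)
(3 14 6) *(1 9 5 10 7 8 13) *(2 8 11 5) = (1 9 2 8 13)(3 14 6)(5 10 7 11) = [0, 9, 8, 14, 4, 10, 3, 11, 13, 2, 7, 5, 12, 1, 6]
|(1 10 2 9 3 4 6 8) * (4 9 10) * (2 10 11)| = 4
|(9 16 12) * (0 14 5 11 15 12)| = |(0 14 5 11 15 12 9 16)| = 8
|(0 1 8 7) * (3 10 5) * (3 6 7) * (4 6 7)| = |(0 1 8 3 10 5 7)(4 6)| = 14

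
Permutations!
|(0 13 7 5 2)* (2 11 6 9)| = |(0 13 7 5 11 6 9 2)| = 8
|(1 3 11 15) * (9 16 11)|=6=|(1 3 9 16 11 15)|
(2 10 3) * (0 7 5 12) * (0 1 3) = (0 7 5 12 1 3 2 10) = [7, 3, 10, 2, 4, 12, 6, 5, 8, 9, 0, 11, 1]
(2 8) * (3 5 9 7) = (2 8)(3 5 9 7) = [0, 1, 8, 5, 4, 9, 6, 3, 2, 7]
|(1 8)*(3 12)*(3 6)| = |(1 8)(3 12 6)| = 6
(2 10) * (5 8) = (2 10)(5 8) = [0, 1, 10, 3, 4, 8, 6, 7, 5, 9, 2]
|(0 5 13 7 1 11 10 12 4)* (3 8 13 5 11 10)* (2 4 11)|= |(0 2 4)(1 10 12 11 3 8 13 7)|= 24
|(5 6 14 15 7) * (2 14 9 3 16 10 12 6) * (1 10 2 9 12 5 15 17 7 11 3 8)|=|(1 10 5 9 8)(2 14 17 7 15 11 3 16)(6 12)|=40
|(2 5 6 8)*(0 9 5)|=6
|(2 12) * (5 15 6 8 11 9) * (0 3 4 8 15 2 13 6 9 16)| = 42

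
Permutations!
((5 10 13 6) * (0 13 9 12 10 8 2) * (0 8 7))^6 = (0 13 6 5 7)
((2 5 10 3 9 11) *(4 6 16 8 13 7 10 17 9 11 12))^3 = (2 9 6 13 3 5 12 16 7 11 17 4 8 10)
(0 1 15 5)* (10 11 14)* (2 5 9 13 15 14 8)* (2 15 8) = [1, 14, 5, 3, 4, 0, 6, 7, 15, 13, 11, 2, 12, 8, 10, 9] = (0 1 14 10 11 2 5)(8 15 9 13)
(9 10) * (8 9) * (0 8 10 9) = (10)(0 8) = [8, 1, 2, 3, 4, 5, 6, 7, 0, 9, 10]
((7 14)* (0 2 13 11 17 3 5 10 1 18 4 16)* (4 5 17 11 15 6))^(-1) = (0 16 4 6 15 13 2)(1 10 5 18)(3 17)(7 14) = ((0 2 13 15 6 4 16)(1 18 5 10)(3 17)(7 14))^(-1)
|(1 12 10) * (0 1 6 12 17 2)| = 12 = |(0 1 17 2)(6 12 10)|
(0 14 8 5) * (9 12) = (0 14 8 5)(9 12) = [14, 1, 2, 3, 4, 0, 6, 7, 5, 12, 10, 11, 9, 13, 8]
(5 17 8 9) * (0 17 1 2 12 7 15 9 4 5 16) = (0 17 8 4 5 1 2 12 7 15 9 16) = [17, 2, 12, 3, 5, 1, 6, 15, 4, 16, 10, 11, 7, 13, 14, 9, 0, 8]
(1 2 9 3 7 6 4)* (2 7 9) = [0, 7, 2, 9, 1, 5, 4, 6, 8, 3] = (1 7 6 4)(3 9)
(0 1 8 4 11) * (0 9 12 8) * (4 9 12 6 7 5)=(0 1)(4 11 12 8 9 6 7 5)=[1, 0, 2, 3, 11, 4, 7, 5, 9, 6, 10, 12, 8]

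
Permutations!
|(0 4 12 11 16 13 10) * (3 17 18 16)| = 10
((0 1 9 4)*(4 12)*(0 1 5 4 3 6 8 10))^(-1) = ((0 5 4 1 9 12 3 6 8 10))^(-1) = (0 10 8 6 3 12 9 1 4 5)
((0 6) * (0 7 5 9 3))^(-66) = ((0 6 7 5 9 3))^(-66) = (9)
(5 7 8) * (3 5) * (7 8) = (3 5 8) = [0, 1, 2, 5, 4, 8, 6, 7, 3]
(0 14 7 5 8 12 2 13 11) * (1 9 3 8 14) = (0 1 9 3 8 12 2 13 11)(5 14 7) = [1, 9, 13, 8, 4, 14, 6, 5, 12, 3, 10, 0, 2, 11, 7]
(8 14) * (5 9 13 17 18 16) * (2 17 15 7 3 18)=(2 17)(3 18 16 5 9 13 15 7)(8 14)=[0, 1, 17, 18, 4, 9, 6, 3, 14, 13, 10, 11, 12, 15, 8, 7, 5, 2, 16]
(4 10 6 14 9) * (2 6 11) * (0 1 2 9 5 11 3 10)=(0 1 2 6 14 5 11 9 4)(3 10)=[1, 2, 6, 10, 0, 11, 14, 7, 8, 4, 3, 9, 12, 13, 5]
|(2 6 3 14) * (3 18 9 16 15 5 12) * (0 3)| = 11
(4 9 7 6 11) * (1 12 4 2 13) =(1 12 4 9 7 6 11 2 13) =[0, 12, 13, 3, 9, 5, 11, 6, 8, 7, 10, 2, 4, 1]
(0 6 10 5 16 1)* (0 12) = (0 6 10 5 16 1 12) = [6, 12, 2, 3, 4, 16, 10, 7, 8, 9, 5, 11, 0, 13, 14, 15, 1]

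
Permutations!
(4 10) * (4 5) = [0, 1, 2, 3, 10, 4, 6, 7, 8, 9, 5] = (4 10 5)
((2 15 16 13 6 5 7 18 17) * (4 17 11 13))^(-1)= ((2 15 16 4 17)(5 7 18 11 13 6))^(-1)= (2 17 4 16 15)(5 6 13 11 18 7)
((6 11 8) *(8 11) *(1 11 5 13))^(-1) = ((1 11 5 13)(6 8))^(-1) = (1 13 5 11)(6 8)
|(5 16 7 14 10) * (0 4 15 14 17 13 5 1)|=|(0 4 15 14 10 1)(5 16 7 17 13)|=30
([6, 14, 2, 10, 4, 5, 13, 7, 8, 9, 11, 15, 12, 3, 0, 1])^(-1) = (0 14 1 15 11 10 3 13 6)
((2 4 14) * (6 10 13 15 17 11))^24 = ((2 4 14)(6 10 13 15 17 11))^24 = (17)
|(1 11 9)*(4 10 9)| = |(1 11 4 10 9)| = 5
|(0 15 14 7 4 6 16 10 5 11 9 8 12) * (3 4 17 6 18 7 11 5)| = |(0 15 14 11 9 8 12)(3 4 18 7 17 6 16 10)| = 56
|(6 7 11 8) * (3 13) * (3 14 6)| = 7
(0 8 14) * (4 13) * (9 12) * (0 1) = [8, 0, 2, 3, 13, 5, 6, 7, 14, 12, 10, 11, 9, 4, 1] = (0 8 14 1)(4 13)(9 12)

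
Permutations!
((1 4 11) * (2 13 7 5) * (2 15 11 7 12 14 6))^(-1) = ((1 4 7 5 15 11)(2 13 12 14 6))^(-1) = (1 11 15 5 7 4)(2 6 14 12 13)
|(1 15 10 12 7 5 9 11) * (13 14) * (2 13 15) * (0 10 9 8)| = 42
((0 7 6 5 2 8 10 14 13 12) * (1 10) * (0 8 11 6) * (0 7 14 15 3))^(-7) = ((0 14 13 12 8 1 10 15 3)(2 11 6 5))^(-7) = (0 13 8 10 3 14 12 1 15)(2 11 6 5)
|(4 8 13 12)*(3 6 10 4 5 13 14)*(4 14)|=12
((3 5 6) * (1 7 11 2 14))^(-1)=((1 7 11 2 14)(3 5 6))^(-1)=(1 14 2 11 7)(3 6 5)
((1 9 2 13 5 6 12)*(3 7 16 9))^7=(1 5 9 3 6 2 7 12 13 16)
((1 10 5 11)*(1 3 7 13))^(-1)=(1 13 7 3 11 5 10)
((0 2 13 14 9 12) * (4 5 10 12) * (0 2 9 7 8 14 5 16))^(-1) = (0 16 4 9)(2 12 10 5 13)(7 14 8)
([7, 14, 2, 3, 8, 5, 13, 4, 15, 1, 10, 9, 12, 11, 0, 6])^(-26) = [11, 6, 2, 3, 1, 5, 7, 9, 14, 15, 10, 8, 12, 4, 13, 0]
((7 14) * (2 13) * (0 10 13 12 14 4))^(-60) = ((0 10 13 2 12 14 7 4))^(-60) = (0 12)(2 4)(7 13)(10 14)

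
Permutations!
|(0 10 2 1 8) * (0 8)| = |(0 10 2 1)| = 4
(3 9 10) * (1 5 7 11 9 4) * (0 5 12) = (0 5 7 11 9 10 3 4 1 12) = [5, 12, 2, 4, 1, 7, 6, 11, 8, 10, 3, 9, 0]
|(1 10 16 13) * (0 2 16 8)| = 7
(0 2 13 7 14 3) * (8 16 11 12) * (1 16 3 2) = (0 1 16 11 12 8 3)(2 13 7 14) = [1, 16, 13, 0, 4, 5, 6, 14, 3, 9, 10, 12, 8, 7, 2, 15, 11]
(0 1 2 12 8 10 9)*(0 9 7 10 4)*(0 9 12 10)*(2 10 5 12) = (0 1 10 7)(2 5 12 8 4 9) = [1, 10, 5, 3, 9, 12, 6, 0, 4, 2, 7, 11, 8]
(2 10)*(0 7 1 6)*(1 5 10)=(0 7 5 10 2 1 6)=[7, 6, 1, 3, 4, 10, 0, 5, 8, 9, 2]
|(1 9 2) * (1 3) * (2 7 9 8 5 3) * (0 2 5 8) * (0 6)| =|(0 2 5 3 1 6)(7 9)| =6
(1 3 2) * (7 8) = [0, 3, 1, 2, 4, 5, 6, 8, 7] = (1 3 2)(7 8)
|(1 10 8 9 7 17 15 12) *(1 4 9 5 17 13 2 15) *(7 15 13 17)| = 12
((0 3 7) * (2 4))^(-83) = ((0 3 7)(2 4))^(-83) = (0 3 7)(2 4)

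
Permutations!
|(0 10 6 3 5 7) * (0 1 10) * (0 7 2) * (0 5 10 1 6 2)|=|(0 7 6 3 10 2 5)|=7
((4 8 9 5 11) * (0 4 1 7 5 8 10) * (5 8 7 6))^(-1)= (0 10 4)(1 11 5 6)(7 9 8)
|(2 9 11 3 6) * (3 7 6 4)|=10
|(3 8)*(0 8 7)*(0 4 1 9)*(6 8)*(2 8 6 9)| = 6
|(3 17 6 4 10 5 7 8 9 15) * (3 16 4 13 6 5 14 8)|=|(3 17 5 7)(4 10 14 8 9 15 16)(6 13)|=28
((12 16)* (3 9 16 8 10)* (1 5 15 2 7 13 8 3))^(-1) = (1 10 8 13 7 2 15 5)(3 12 16 9)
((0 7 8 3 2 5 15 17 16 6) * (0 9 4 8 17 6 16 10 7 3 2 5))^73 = ((0 3 5 15 6 9 4 8 2)(7 17 10))^73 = (0 3 5 15 6 9 4 8 2)(7 17 10)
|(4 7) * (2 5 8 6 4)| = 6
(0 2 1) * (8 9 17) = (0 2 1)(8 9 17) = [2, 0, 1, 3, 4, 5, 6, 7, 9, 17, 10, 11, 12, 13, 14, 15, 16, 8]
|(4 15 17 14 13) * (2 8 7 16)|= |(2 8 7 16)(4 15 17 14 13)|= 20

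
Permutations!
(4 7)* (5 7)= (4 5 7)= [0, 1, 2, 3, 5, 7, 6, 4]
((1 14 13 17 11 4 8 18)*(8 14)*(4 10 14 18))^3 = (1 18 4 8)(10 17 14 11 13)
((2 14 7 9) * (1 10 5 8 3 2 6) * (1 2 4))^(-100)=((1 10 5 8 3 4)(2 14 7 9 6))^(-100)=(14)(1 5 3)(4 10 8)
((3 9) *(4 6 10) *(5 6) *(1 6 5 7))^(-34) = (1 6 10 4 7)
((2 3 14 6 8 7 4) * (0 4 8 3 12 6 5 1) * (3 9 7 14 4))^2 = ((0 3 4 2 12 6 9 7 8 14 5 1))^2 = (0 4 12 9 8 5)(1 3 2 6 7 14)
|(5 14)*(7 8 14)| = |(5 7 8 14)| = 4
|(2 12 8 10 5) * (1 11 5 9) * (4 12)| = |(1 11 5 2 4 12 8 10 9)| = 9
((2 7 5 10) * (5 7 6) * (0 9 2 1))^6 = (0 1 10 5 6 2 9)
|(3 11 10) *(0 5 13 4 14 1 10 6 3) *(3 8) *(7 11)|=|(0 5 13 4 14 1 10)(3 7 11 6 8)|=35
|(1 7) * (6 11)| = 2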